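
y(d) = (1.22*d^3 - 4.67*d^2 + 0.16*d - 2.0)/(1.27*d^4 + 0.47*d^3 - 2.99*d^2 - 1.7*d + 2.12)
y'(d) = (3.66*d^2 - 9.34*d + 0.16)/(1.27*d^4 + 0.47*d^3 - 2.99*d^2 - 1.7*d + 2.12) + (-5.08*d^3 - 1.41*d^2 + 5.98*d + 1.7)*(1.22*d^3 - 4.67*d^2 + 0.16*d - 2.0)/(1.27*d^4 + 0.47*d^3 - 2.99*d^2 - 1.7*d + 2.12)^2 = (-1.5494*d^6 + 11.8618*d^5 - 2.0625*d^4 + 5.8616*d^3 + 18.9966*d^2 - 31.7608*d - 3.0608)/(1.6129*d^8 + 1.1938*d^7 - 7.3737*d^6 - 7.1286*d^5 + 12.7269*d^4 + 12.1588*d^3 - 9.7876*d^2 - 7.208*d + 4.4944)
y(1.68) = -2.88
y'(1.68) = 13.18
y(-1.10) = -5.88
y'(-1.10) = 8.60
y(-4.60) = -0.47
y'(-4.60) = -0.18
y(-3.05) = -1.06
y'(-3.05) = -0.77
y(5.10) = 0.05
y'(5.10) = 0.02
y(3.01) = -0.12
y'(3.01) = 0.24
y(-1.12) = -6.05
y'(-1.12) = 8.05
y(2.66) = -0.24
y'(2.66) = 0.45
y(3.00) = -0.12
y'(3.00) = 0.25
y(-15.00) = -0.08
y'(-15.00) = -0.01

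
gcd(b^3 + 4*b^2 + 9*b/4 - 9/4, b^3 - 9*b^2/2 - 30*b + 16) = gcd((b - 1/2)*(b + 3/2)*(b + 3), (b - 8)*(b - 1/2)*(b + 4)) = b - 1/2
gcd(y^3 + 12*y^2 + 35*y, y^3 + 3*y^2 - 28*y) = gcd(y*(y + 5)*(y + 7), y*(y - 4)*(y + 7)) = y^2 + 7*y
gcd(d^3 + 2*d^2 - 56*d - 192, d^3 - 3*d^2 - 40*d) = d - 8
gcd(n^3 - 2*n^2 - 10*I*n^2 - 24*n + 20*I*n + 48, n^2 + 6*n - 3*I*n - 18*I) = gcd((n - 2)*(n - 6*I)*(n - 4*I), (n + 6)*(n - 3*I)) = 1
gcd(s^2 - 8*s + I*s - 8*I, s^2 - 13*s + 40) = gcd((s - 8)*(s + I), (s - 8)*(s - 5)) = s - 8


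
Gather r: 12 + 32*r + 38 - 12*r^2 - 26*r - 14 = -12*r^2 + 6*r + 36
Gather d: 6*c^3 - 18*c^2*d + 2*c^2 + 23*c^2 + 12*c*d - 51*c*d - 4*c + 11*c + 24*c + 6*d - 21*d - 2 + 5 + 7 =6*c^3 + 25*c^2 + 31*c + d*(-18*c^2 - 39*c - 15) + 10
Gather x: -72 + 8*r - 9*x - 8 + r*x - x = 8*r + x*(r - 10) - 80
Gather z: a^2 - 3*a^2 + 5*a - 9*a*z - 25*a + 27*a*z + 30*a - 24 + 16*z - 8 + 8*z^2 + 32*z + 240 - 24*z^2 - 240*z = -2*a^2 + 10*a - 16*z^2 + z*(18*a - 192) + 208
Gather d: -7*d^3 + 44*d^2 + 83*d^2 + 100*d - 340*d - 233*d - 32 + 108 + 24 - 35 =-7*d^3 + 127*d^2 - 473*d + 65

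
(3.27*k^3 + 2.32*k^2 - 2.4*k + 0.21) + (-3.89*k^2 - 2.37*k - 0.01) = 3.27*k^3 - 1.57*k^2 - 4.77*k + 0.2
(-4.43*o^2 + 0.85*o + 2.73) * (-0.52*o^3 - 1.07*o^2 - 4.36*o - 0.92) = 2.3036*o^5 + 4.2981*o^4 + 16.9857*o^3 - 2.5515*o^2 - 12.6848*o - 2.5116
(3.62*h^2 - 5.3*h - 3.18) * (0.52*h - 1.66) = 1.8824*h^3 - 8.7652*h^2 + 7.1444*h + 5.2788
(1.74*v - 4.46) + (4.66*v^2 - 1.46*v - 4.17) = 4.66*v^2 + 0.28*v - 8.63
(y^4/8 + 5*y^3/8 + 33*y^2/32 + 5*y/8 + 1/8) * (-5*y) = -5*y^5/8 - 25*y^4/8 - 165*y^3/32 - 25*y^2/8 - 5*y/8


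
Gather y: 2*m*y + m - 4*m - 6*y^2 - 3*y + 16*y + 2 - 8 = -3*m - 6*y^2 + y*(2*m + 13) - 6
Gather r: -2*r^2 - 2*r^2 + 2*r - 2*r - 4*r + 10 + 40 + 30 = -4*r^2 - 4*r + 80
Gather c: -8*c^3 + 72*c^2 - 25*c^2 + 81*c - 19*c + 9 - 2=-8*c^3 + 47*c^2 + 62*c + 7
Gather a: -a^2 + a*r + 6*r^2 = -a^2 + a*r + 6*r^2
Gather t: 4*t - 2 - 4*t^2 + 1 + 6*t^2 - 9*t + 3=2*t^2 - 5*t + 2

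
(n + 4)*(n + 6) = n^2 + 10*n + 24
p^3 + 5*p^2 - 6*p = p*(p - 1)*(p + 6)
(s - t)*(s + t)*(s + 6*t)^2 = s^4 + 12*s^3*t + 35*s^2*t^2 - 12*s*t^3 - 36*t^4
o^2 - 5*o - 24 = (o - 8)*(o + 3)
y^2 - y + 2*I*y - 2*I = (y - 1)*(y + 2*I)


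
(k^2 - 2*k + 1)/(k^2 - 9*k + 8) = (k - 1)/(k - 8)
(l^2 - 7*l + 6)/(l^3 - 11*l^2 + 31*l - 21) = (l - 6)/(l^2 - 10*l + 21)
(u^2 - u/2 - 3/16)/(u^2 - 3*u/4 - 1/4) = (u - 3/4)/(u - 1)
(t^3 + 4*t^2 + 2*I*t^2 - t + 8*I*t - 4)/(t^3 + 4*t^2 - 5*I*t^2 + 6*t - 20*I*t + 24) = (t + I)/(t - 6*I)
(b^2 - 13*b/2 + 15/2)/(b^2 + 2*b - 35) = (b - 3/2)/(b + 7)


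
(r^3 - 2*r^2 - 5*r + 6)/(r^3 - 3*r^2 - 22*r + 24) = (r^2 - r - 6)/(r^2 - 2*r - 24)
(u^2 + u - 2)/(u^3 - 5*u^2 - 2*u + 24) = (u - 1)/(u^2 - 7*u + 12)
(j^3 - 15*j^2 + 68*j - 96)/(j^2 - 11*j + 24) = j - 4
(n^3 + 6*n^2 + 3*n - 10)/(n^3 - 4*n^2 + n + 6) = (n^3 + 6*n^2 + 3*n - 10)/(n^3 - 4*n^2 + n + 6)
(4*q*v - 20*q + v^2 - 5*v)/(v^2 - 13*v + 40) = (4*q + v)/(v - 8)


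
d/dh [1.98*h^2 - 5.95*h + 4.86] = 3.96*h - 5.95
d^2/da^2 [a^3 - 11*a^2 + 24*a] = 6*a - 22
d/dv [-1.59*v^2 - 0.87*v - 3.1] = -3.18*v - 0.87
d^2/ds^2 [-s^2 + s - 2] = -2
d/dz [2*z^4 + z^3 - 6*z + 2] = 8*z^3 + 3*z^2 - 6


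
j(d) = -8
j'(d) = 0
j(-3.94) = -8.00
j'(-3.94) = 0.00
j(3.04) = -8.00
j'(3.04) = 0.00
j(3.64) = -8.00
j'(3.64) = 0.00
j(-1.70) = -8.00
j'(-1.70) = 0.00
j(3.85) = -8.00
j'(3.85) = 0.00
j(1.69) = -8.00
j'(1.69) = 0.00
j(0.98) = -8.00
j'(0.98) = 0.00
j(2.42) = -8.00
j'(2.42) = 0.00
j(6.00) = -8.00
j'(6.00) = 0.00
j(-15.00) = -8.00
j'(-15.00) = 0.00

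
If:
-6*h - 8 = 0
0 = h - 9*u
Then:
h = -4/3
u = -4/27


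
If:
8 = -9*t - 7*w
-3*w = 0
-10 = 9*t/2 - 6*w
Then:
No Solution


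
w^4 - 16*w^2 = w^2*(w - 4)*(w + 4)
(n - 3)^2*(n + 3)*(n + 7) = n^4 + 4*n^3 - 30*n^2 - 36*n + 189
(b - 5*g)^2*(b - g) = b^3 - 11*b^2*g + 35*b*g^2 - 25*g^3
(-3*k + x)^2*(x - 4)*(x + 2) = 9*k^2*x^2 - 18*k^2*x - 72*k^2 - 6*k*x^3 + 12*k*x^2 + 48*k*x + x^4 - 2*x^3 - 8*x^2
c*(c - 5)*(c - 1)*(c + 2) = c^4 - 4*c^3 - 7*c^2 + 10*c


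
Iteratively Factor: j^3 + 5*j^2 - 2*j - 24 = (j - 2)*(j^2 + 7*j + 12) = (j - 2)*(j + 4)*(j + 3)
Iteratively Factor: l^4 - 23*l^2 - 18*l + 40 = (l + 4)*(l^3 - 4*l^2 - 7*l + 10) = (l - 5)*(l + 4)*(l^2 + l - 2) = (l - 5)*(l - 1)*(l + 4)*(l + 2)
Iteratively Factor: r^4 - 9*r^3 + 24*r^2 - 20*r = (r)*(r^3 - 9*r^2 + 24*r - 20) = r*(r - 2)*(r^2 - 7*r + 10) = r*(r - 2)^2*(r - 5)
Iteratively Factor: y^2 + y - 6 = (y + 3)*(y - 2)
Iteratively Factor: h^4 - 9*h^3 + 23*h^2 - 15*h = (h)*(h^3 - 9*h^2 + 23*h - 15) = h*(h - 3)*(h^2 - 6*h + 5) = h*(h - 3)*(h - 1)*(h - 5)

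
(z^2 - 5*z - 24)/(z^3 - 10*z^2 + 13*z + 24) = (z + 3)/(z^2 - 2*z - 3)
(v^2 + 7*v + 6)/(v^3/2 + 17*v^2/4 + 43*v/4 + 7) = 4*(v + 6)/(2*v^2 + 15*v + 28)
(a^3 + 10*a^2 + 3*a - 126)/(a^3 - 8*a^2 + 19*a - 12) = (a^2 + 13*a + 42)/(a^2 - 5*a + 4)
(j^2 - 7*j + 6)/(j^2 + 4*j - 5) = (j - 6)/(j + 5)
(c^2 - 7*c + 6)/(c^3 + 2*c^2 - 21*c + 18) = (c - 6)/(c^2 + 3*c - 18)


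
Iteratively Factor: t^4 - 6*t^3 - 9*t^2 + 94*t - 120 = (t - 5)*(t^3 - t^2 - 14*t + 24) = (t - 5)*(t - 2)*(t^2 + t - 12) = (t - 5)*(t - 2)*(t + 4)*(t - 3)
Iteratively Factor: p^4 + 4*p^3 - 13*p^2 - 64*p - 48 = (p - 4)*(p^3 + 8*p^2 + 19*p + 12) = (p - 4)*(p + 4)*(p^2 + 4*p + 3) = (p - 4)*(p + 1)*(p + 4)*(p + 3)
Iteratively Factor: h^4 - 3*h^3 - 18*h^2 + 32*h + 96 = (h - 4)*(h^3 + h^2 - 14*h - 24) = (h - 4)*(h + 2)*(h^2 - h - 12) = (h - 4)*(h + 2)*(h + 3)*(h - 4)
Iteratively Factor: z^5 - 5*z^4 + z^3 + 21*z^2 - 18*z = (z)*(z^4 - 5*z^3 + z^2 + 21*z - 18) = z*(z - 1)*(z^3 - 4*z^2 - 3*z + 18) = z*(z - 1)*(z + 2)*(z^2 - 6*z + 9) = z*(z - 3)*(z - 1)*(z + 2)*(z - 3)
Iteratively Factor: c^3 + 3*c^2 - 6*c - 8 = (c + 4)*(c^2 - c - 2) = (c - 2)*(c + 4)*(c + 1)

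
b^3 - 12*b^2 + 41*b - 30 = (b - 6)*(b - 5)*(b - 1)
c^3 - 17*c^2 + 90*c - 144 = (c - 8)*(c - 6)*(c - 3)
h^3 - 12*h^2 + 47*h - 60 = (h - 5)*(h - 4)*(h - 3)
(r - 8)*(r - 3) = r^2 - 11*r + 24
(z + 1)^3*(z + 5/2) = z^4 + 11*z^3/2 + 21*z^2/2 + 17*z/2 + 5/2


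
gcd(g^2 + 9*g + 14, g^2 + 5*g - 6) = 1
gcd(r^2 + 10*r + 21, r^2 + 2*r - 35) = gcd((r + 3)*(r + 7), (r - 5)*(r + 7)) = r + 7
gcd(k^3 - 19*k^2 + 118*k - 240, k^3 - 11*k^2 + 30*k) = k^2 - 11*k + 30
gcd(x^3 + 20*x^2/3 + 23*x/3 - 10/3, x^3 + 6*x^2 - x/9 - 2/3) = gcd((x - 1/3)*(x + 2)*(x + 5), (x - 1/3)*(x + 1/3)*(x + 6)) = x - 1/3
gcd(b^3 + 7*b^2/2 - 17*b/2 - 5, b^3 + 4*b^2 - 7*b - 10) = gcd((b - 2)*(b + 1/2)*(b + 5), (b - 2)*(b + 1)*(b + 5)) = b^2 + 3*b - 10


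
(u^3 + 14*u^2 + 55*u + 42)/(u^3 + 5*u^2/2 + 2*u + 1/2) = 2*(u^2 + 13*u + 42)/(2*u^2 + 3*u + 1)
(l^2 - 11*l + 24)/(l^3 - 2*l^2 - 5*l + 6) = (l - 8)/(l^2 + l - 2)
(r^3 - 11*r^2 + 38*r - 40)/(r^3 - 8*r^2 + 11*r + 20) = (r - 2)/(r + 1)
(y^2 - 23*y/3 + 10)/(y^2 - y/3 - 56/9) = 3*(-3*y^2 + 23*y - 30)/(-9*y^2 + 3*y + 56)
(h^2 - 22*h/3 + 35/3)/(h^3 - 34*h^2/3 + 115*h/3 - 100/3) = (3*h - 7)/(3*h^2 - 19*h + 20)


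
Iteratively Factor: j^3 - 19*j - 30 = (j - 5)*(j^2 + 5*j + 6) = (j - 5)*(j + 3)*(j + 2)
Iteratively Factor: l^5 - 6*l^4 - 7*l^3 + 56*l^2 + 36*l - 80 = (l - 5)*(l^4 - l^3 - 12*l^2 - 4*l + 16) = (l - 5)*(l - 4)*(l^3 + 3*l^2 - 4) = (l - 5)*(l - 4)*(l + 2)*(l^2 + l - 2) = (l - 5)*(l - 4)*(l + 2)^2*(l - 1)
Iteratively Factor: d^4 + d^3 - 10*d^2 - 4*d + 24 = (d + 3)*(d^3 - 2*d^2 - 4*d + 8) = (d + 2)*(d + 3)*(d^2 - 4*d + 4) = (d - 2)*(d + 2)*(d + 3)*(d - 2)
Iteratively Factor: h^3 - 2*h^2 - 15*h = (h - 5)*(h^2 + 3*h) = h*(h - 5)*(h + 3)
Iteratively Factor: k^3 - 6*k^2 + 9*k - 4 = (k - 4)*(k^2 - 2*k + 1) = (k - 4)*(k - 1)*(k - 1)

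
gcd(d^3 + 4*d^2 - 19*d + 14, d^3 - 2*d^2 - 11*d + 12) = d - 1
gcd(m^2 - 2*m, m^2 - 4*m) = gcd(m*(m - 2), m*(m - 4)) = m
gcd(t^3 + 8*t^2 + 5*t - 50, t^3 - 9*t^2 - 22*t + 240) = t + 5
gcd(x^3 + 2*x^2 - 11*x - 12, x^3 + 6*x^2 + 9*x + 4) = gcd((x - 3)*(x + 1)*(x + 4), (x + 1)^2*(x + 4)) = x^2 + 5*x + 4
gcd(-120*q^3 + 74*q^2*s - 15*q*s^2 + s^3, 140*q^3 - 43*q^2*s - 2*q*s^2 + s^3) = 20*q^2 - 9*q*s + s^2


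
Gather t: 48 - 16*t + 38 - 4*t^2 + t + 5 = -4*t^2 - 15*t + 91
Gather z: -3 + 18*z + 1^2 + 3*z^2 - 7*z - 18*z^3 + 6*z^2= -18*z^3 + 9*z^2 + 11*z - 2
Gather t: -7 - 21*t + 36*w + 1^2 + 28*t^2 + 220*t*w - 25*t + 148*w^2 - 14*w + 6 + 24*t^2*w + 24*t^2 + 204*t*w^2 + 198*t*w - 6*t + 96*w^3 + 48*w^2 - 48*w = t^2*(24*w + 52) + t*(204*w^2 + 418*w - 52) + 96*w^3 + 196*w^2 - 26*w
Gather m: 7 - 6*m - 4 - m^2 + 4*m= -m^2 - 2*m + 3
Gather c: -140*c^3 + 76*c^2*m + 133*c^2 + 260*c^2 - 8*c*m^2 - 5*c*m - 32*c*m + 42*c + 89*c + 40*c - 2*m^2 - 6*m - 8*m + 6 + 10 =-140*c^3 + c^2*(76*m + 393) + c*(-8*m^2 - 37*m + 171) - 2*m^2 - 14*m + 16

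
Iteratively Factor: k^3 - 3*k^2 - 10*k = (k - 5)*(k^2 + 2*k) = k*(k - 5)*(k + 2)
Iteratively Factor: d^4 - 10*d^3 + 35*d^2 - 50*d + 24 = (d - 2)*(d^3 - 8*d^2 + 19*d - 12) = (d - 4)*(d - 2)*(d^2 - 4*d + 3) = (d - 4)*(d - 2)*(d - 1)*(d - 3)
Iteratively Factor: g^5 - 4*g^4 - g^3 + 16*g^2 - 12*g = (g - 2)*(g^4 - 2*g^3 - 5*g^2 + 6*g) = g*(g - 2)*(g^3 - 2*g^2 - 5*g + 6) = g*(g - 2)*(g + 2)*(g^2 - 4*g + 3) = g*(g - 3)*(g - 2)*(g + 2)*(g - 1)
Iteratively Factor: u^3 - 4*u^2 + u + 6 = (u + 1)*(u^2 - 5*u + 6) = (u - 2)*(u + 1)*(u - 3)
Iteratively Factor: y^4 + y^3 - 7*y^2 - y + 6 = (y + 3)*(y^3 - 2*y^2 - y + 2) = (y + 1)*(y + 3)*(y^2 - 3*y + 2) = (y - 2)*(y + 1)*(y + 3)*(y - 1)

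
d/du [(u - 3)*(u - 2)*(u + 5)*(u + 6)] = 4*u^3 + 18*u^2 - 38*u - 84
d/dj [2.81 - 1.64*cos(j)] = 1.64*sin(j)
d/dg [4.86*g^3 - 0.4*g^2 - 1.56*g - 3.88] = 14.58*g^2 - 0.8*g - 1.56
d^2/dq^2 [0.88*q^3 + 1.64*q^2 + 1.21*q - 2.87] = 5.28*q + 3.28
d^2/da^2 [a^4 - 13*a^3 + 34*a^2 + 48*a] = 12*a^2 - 78*a + 68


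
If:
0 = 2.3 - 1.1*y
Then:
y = 2.09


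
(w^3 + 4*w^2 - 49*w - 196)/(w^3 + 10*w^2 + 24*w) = (w^2 - 49)/(w*(w + 6))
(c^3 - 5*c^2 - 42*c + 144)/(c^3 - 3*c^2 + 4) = (c^3 - 5*c^2 - 42*c + 144)/(c^3 - 3*c^2 + 4)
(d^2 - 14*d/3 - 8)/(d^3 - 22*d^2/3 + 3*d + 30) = (3*d + 4)/(3*d^2 - 4*d - 15)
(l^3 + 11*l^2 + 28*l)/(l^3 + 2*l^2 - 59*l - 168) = l*(l + 4)/(l^2 - 5*l - 24)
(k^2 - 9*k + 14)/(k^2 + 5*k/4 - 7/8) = 8*(k^2 - 9*k + 14)/(8*k^2 + 10*k - 7)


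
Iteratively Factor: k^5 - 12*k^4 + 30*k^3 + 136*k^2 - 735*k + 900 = (k - 3)*(k^4 - 9*k^3 + 3*k^2 + 145*k - 300) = (k - 3)*(k + 4)*(k^3 - 13*k^2 + 55*k - 75) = (k - 5)*(k - 3)*(k + 4)*(k^2 - 8*k + 15) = (k - 5)^2*(k - 3)*(k + 4)*(k - 3)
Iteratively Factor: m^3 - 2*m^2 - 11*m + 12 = (m - 1)*(m^2 - m - 12) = (m - 1)*(m + 3)*(m - 4)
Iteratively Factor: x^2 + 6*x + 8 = (x + 2)*(x + 4)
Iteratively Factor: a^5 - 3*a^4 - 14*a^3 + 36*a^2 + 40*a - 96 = (a + 2)*(a^4 - 5*a^3 - 4*a^2 + 44*a - 48) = (a - 4)*(a + 2)*(a^3 - a^2 - 8*a + 12) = (a - 4)*(a + 2)*(a + 3)*(a^2 - 4*a + 4) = (a - 4)*(a - 2)*(a + 2)*(a + 3)*(a - 2)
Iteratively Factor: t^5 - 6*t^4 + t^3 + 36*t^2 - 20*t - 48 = (t + 2)*(t^4 - 8*t^3 + 17*t^2 + 2*t - 24) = (t - 4)*(t + 2)*(t^3 - 4*t^2 + t + 6) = (t - 4)*(t - 2)*(t + 2)*(t^2 - 2*t - 3) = (t - 4)*(t - 3)*(t - 2)*(t + 2)*(t + 1)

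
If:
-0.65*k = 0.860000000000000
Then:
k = -1.32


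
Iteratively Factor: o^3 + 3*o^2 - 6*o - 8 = (o - 2)*(o^2 + 5*o + 4) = (o - 2)*(o + 4)*(o + 1)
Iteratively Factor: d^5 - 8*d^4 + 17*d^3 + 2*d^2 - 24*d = (d - 3)*(d^4 - 5*d^3 + 2*d^2 + 8*d) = (d - 4)*(d - 3)*(d^3 - d^2 - 2*d) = d*(d - 4)*(d - 3)*(d^2 - d - 2) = d*(d - 4)*(d - 3)*(d + 1)*(d - 2)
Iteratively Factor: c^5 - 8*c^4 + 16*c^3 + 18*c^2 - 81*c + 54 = (c + 2)*(c^4 - 10*c^3 + 36*c^2 - 54*c + 27) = (c - 3)*(c + 2)*(c^3 - 7*c^2 + 15*c - 9) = (c - 3)^2*(c + 2)*(c^2 - 4*c + 3) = (c - 3)^3*(c + 2)*(c - 1)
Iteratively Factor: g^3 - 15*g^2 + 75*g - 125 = (g - 5)*(g^2 - 10*g + 25) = (g - 5)^2*(g - 5)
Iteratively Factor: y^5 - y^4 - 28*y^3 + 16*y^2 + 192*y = (y - 4)*(y^4 + 3*y^3 - 16*y^2 - 48*y) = y*(y - 4)*(y^3 + 3*y^2 - 16*y - 48) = y*(y - 4)*(y + 3)*(y^2 - 16) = y*(y - 4)^2*(y + 3)*(y + 4)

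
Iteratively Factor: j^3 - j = (j)*(j^2 - 1) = j*(j - 1)*(j + 1)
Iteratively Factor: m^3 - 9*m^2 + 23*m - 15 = (m - 3)*(m^2 - 6*m + 5) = (m - 5)*(m - 3)*(m - 1)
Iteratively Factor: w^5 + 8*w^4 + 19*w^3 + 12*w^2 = (w)*(w^4 + 8*w^3 + 19*w^2 + 12*w) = w*(w + 3)*(w^3 + 5*w^2 + 4*w) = w*(w + 3)*(w + 4)*(w^2 + w) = w^2*(w + 3)*(w + 4)*(w + 1)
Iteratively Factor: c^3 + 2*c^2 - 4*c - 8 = (c + 2)*(c^2 - 4) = (c - 2)*(c + 2)*(c + 2)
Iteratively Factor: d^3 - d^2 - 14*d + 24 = (d - 2)*(d^2 + d - 12) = (d - 3)*(d - 2)*(d + 4)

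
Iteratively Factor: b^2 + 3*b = (b)*(b + 3)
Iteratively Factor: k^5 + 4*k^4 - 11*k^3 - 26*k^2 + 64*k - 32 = (k - 1)*(k^4 + 5*k^3 - 6*k^2 - 32*k + 32) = (k - 1)^2*(k^3 + 6*k^2 - 32) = (k - 1)^2*(k + 4)*(k^2 + 2*k - 8) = (k - 2)*(k - 1)^2*(k + 4)*(k + 4)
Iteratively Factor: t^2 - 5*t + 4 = (t - 1)*(t - 4)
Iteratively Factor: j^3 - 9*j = (j - 3)*(j^2 + 3*j) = (j - 3)*(j + 3)*(j)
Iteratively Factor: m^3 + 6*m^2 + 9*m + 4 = (m + 4)*(m^2 + 2*m + 1) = (m + 1)*(m + 4)*(m + 1)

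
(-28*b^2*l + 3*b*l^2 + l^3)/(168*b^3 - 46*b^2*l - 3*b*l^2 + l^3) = -l/(6*b - l)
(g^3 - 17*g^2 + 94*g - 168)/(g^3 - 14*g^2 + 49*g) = (g^2 - 10*g + 24)/(g*(g - 7))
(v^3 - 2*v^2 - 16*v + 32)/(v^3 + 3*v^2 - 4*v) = (v^2 - 6*v + 8)/(v*(v - 1))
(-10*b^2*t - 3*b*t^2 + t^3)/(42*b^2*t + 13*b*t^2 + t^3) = (-10*b^2 - 3*b*t + t^2)/(42*b^2 + 13*b*t + t^2)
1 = 1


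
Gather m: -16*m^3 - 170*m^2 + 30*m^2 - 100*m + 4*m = -16*m^3 - 140*m^2 - 96*m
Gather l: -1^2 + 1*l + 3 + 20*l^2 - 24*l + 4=20*l^2 - 23*l + 6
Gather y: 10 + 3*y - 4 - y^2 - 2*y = -y^2 + y + 6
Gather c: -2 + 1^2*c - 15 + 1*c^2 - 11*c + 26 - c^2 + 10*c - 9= 0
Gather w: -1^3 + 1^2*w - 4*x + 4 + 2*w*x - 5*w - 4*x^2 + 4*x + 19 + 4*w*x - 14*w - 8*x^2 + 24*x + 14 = w*(6*x - 18) - 12*x^2 + 24*x + 36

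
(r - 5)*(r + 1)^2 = r^3 - 3*r^2 - 9*r - 5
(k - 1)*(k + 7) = k^2 + 6*k - 7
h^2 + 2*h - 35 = (h - 5)*(h + 7)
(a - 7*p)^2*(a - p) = a^3 - 15*a^2*p + 63*a*p^2 - 49*p^3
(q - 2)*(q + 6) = q^2 + 4*q - 12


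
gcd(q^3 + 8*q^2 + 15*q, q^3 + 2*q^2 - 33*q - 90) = q^2 + 8*q + 15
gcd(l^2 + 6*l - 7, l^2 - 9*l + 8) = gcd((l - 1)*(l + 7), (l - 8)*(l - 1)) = l - 1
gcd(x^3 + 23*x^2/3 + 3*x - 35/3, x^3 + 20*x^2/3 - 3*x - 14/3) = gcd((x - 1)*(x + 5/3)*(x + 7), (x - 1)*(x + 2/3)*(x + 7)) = x^2 + 6*x - 7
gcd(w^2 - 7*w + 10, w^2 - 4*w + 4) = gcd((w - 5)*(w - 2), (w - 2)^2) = w - 2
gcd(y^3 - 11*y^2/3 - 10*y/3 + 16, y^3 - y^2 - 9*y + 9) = y - 3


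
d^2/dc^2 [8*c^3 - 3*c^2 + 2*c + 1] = 48*c - 6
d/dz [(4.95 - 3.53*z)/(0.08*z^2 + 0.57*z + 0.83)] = (0.2824*z^2 - 0.792*z - 5.7514)/(0.0064*z^4 + 0.0912*z^3 + 0.4577*z^2 + 0.9462*z + 0.6889)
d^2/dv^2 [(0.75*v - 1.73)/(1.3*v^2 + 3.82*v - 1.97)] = ((0.75*v - 1.73)*(2.6*v + 3.82)*(5.2*v + 7.64) - (5.85*v + 1.232)*(1.3*v^2 + 3.82*v - 1.97))/(1.3*v^2 + 3.82*v - 1.97)^3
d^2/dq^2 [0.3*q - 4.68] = 0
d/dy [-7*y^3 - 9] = -21*y^2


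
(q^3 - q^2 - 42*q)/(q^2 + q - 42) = q*(q^2 - q - 42)/(q^2 + q - 42)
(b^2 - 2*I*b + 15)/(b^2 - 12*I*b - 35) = (b + 3*I)/(b - 7*I)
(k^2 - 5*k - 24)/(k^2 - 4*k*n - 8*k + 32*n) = (k + 3)/(k - 4*n)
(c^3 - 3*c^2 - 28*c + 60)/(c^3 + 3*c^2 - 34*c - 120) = (c - 2)/(c + 4)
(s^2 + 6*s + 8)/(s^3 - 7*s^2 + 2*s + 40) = (s + 4)/(s^2 - 9*s + 20)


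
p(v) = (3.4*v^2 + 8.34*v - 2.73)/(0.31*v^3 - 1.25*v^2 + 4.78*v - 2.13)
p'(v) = (6.8*v + 8.34)/(0.31*v^3 - 1.25*v^2 + 4.78*v - 2.13) + (-0.93*v^2 + 2.5*v - 4.78)*(3.4*v^2 + 8.34*v - 2.73)/(0.31*v^3 - 1.25*v^2 + 4.78*v - 2.13)^2 = (-1.054*v^4 - 5.1708*v^3 + 29.2159*v^2 - 21.309*v - 4.7148)/(0.0961*v^6 - 0.775*v^5 + 4.5261*v^4 - 13.2706*v^3 + 28.1734*v^2 - 20.3628*v + 4.5369)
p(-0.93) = 0.95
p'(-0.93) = 0.70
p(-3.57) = -0.22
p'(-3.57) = 0.21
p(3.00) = 5.67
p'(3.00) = -0.35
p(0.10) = 1.12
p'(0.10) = -2.37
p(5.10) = 4.16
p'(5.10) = -0.79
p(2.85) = 5.71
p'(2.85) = -0.24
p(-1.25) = 0.74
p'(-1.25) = 0.66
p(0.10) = 1.12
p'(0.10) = -2.37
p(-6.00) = -0.49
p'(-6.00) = 0.05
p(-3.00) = -0.08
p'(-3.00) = 0.29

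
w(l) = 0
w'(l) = 0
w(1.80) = 0.00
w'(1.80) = 0.00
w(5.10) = 0.00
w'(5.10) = 0.00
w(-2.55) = 0.00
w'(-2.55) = 0.00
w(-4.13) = 0.00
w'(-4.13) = 0.00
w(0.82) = 0.00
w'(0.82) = 0.00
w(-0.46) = 0.00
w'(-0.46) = 0.00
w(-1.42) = 0.00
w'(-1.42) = 0.00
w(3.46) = 0.00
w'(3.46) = 0.00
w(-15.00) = 0.00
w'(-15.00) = 0.00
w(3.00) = 0.00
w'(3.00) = 0.00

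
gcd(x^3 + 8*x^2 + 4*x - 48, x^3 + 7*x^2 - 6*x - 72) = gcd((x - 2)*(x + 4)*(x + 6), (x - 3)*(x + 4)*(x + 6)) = x^2 + 10*x + 24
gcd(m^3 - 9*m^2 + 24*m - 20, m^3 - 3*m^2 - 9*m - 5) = m - 5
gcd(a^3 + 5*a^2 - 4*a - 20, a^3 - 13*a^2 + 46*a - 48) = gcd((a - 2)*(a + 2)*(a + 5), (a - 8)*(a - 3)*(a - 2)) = a - 2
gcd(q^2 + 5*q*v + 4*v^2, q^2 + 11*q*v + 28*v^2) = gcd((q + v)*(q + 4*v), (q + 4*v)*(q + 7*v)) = q + 4*v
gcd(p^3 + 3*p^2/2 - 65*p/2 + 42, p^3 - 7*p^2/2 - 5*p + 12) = p^2 - 11*p/2 + 6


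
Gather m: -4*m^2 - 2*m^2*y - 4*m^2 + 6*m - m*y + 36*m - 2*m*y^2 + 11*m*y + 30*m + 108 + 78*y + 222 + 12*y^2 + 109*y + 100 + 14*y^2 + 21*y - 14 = m^2*(-2*y - 8) + m*(-2*y^2 + 10*y + 72) + 26*y^2 + 208*y + 416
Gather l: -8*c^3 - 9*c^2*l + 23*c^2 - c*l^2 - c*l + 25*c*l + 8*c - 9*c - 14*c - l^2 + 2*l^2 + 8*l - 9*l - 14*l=-8*c^3 + 23*c^2 - 15*c + l^2*(1 - c) + l*(-9*c^2 + 24*c - 15)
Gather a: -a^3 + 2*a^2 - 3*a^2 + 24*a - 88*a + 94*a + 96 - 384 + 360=-a^3 - a^2 + 30*a + 72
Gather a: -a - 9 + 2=-a - 7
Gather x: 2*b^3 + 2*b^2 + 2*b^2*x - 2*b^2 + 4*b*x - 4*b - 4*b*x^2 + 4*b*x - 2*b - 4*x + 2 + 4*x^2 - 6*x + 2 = 2*b^3 - 6*b + x^2*(4 - 4*b) + x*(2*b^2 + 8*b - 10) + 4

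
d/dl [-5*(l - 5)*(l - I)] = -10*l + 25 + 5*I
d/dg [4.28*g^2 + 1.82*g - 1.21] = 8.56*g + 1.82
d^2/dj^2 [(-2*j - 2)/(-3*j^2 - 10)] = 12*(12*j^2*(j + 1) - (3*j + 1)*(3*j^2 + 10))/(3*j^2 + 10)^3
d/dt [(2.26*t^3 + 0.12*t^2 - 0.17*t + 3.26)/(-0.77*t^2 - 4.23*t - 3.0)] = (-1.7402*t^4 - 19.1196*t^3 - 20.9785*t^2 + 4.3004*t + 14.2998)/(0.5929*t^4 + 6.5142*t^3 + 22.5129*t^2 + 25.38*t + 9.0)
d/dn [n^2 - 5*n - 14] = 2*n - 5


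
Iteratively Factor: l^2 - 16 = (l + 4)*(l - 4)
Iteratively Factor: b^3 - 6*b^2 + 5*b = (b)*(b^2 - 6*b + 5) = b*(b - 5)*(b - 1)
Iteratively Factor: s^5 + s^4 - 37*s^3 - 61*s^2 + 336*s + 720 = (s + 3)*(s^4 - 2*s^3 - 31*s^2 + 32*s + 240) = (s - 5)*(s + 3)*(s^3 + 3*s^2 - 16*s - 48) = (s - 5)*(s - 4)*(s + 3)*(s^2 + 7*s + 12) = (s - 5)*(s - 4)*(s + 3)^2*(s + 4)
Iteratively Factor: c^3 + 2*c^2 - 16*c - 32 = (c - 4)*(c^2 + 6*c + 8) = (c - 4)*(c + 2)*(c + 4)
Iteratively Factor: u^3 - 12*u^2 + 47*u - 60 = (u - 3)*(u^2 - 9*u + 20) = (u - 4)*(u - 3)*(u - 5)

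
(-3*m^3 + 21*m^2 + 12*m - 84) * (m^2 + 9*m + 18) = -3*m^5 - 6*m^4 + 147*m^3 + 402*m^2 - 540*m - 1512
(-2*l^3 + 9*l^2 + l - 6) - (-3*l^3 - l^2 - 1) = l^3 + 10*l^2 + l - 5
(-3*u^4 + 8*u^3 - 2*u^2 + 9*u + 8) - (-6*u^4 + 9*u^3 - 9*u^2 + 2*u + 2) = 3*u^4 - u^3 + 7*u^2 + 7*u + 6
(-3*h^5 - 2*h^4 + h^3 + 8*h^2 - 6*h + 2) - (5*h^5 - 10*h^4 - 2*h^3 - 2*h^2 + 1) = -8*h^5 + 8*h^4 + 3*h^3 + 10*h^2 - 6*h + 1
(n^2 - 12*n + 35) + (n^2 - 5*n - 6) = 2*n^2 - 17*n + 29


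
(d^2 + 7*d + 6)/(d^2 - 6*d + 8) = (d^2 + 7*d + 6)/(d^2 - 6*d + 8)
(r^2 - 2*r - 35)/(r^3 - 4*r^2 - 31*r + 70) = 1/(r - 2)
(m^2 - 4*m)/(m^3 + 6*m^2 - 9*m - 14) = m*(m - 4)/(m^3 + 6*m^2 - 9*m - 14)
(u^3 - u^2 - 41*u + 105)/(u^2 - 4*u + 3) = (u^2 + 2*u - 35)/(u - 1)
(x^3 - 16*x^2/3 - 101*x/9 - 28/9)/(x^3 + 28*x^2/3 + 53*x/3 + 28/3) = (3*x^2 - 20*x - 7)/(3*(x^2 + 8*x + 7))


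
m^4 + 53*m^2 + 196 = (m - 7*I)*(m - 2*I)*(m + 2*I)*(m + 7*I)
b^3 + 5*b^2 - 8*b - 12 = (b - 2)*(b + 1)*(b + 6)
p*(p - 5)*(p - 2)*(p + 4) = p^4 - 3*p^3 - 18*p^2 + 40*p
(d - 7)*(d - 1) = d^2 - 8*d + 7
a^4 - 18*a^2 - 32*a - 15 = (a - 5)*(a + 1)^2*(a + 3)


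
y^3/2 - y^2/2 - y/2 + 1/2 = (y/2 + 1/2)*(y - 1)^2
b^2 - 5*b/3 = b*(b - 5/3)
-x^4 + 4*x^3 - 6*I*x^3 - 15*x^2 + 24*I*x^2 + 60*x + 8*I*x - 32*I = (x - 4)*(x + 8*I)*(I*x + 1)^2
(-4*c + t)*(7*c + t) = -28*c^2 + 3*c*t + t^2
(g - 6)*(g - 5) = g^2 - 11*g + 30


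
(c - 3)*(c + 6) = c^2 + 3*c - 18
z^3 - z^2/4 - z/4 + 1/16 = (z - 1/2)*(z - 1/4)*(z + 1/2)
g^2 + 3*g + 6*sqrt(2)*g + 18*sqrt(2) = (g + 3)*(g + 6*sqrt(2))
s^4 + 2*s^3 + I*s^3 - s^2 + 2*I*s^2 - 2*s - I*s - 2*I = (s + 2)*(s + I)*(-I*s + I)*(I*s + I)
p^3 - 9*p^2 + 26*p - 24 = (p - 4)*(p - 3)*(p - 2)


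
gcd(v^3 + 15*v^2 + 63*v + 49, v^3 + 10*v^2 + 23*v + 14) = v^2 + 8*v + 7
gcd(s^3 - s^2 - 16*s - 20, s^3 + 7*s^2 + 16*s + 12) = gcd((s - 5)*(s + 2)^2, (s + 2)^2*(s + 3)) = s^2 + 4*s + 4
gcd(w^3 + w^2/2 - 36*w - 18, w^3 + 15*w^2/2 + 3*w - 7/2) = 1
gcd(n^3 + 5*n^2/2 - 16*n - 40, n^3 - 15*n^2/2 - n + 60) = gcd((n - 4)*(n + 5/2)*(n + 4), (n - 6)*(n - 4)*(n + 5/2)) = n^2 - 3*n/2 - 10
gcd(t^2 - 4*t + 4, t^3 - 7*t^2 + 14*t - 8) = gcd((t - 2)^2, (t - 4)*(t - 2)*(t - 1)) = t - 2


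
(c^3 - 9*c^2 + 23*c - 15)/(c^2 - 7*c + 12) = (c^2 - 6*c + 5)/(c - 4)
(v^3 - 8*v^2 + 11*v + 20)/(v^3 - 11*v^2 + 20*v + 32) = (v - 5)/(v - 8)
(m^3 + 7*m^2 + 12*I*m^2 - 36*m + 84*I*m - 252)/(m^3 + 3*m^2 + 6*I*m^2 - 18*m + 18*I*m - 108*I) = (m^2 + m*(7 + 6*I) + 42*I)/(m^2 + 3*m - 18)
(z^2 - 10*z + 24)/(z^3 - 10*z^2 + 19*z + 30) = (z - 4)/(z^2 - 4*z - 5)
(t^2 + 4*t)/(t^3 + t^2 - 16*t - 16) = t/(t^2 - 3*t - 4)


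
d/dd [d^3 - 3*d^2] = 3*d*(d - 2)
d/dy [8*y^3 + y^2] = 2*y*(12*y + 1)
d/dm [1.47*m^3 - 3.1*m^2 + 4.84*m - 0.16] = 4.41*m^2 - 6.2*m + 4.84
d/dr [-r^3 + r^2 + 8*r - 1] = -3*r^2 + 2*r + 8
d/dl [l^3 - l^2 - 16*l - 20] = 3*l^2 - 2*l - 16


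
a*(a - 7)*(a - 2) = a^3 - 9*a^2 + 14*a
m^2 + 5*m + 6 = (m + 2)*(m + 3)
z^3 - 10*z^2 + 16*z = z*(z - 8)*(z - 2)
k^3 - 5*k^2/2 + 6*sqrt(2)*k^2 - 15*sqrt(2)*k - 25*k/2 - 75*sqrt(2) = (k - 5)*(k + 5/2)*(k + 6*sqrt(2))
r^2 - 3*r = r*(r - 3)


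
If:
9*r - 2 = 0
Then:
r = 2/9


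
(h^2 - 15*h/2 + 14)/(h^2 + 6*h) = (h^2 - 15*h/2 + 14)/(h*(h + 6))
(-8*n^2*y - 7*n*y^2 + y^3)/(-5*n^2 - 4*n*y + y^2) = y*(-8*n + y)/(-5*n + y)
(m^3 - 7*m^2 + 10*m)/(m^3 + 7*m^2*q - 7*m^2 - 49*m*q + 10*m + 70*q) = m/(m + 7*q)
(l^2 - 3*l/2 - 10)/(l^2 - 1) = (l^2 - 3*l/2 - 10)/(l^2 - 1)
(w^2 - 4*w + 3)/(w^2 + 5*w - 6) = (w - 3)/(w + 6)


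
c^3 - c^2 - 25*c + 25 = (c - 5)*(c - 1)*(c + 5)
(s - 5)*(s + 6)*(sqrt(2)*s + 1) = sqrt(2)*s^3 + s^2 + sqrt(2)*s^2 - 30*sqrt(2)*s + s - 30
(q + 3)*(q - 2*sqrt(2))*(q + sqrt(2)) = q^3 - sqrt(2)*q^2 + 3*q^2 - 3*sqrt(2)*q - 4*q - 12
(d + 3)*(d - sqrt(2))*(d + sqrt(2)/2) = d^3 - sqrt(2)*d^2/2 + 3*d^2 - 3*sqrt(2)*d/2 - d - 3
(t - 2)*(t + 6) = t^2 + 4*t - 12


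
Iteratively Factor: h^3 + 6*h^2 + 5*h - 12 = (h - 1)*(h^2 + 7*h + 12) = (h - 1)*(h + 4)*(h + 3)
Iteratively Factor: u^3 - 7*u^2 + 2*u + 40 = (u - 5)*(u^2 - 2*u - 8) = (u - 5)*(u + 2)*(u - 4)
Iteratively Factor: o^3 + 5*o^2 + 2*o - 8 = (o + 2)*(o^2 + 3*o - 4) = (o + 2)*(o + 4)*(o - 1)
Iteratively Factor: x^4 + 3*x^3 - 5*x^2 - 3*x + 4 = (x + 4)*(x^3 - x^2 - x + 1) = (x + 1)*(x + 4)*(x^2 - 2*x + 1) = (x - 1)*(x + 1)*(x + 4)*(x - 1)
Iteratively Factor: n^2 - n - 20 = (n + 4)*(n - 5)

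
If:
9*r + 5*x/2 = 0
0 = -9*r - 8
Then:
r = -8/9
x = 16/5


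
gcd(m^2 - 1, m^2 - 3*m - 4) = m + 1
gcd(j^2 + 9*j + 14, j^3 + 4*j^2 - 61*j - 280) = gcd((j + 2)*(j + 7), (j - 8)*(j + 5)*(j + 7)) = j + 7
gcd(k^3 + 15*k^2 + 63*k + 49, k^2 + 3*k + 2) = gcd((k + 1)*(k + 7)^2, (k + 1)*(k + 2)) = k + 1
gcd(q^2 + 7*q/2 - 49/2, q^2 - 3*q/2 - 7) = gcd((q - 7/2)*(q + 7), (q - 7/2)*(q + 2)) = q - 7/2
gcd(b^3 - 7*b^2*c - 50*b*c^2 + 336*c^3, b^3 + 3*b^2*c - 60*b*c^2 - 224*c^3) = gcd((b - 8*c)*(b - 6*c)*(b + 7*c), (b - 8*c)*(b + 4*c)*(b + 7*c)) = b^2 - b*c - 56*c^2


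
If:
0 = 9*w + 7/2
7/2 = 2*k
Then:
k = 7/4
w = -7/18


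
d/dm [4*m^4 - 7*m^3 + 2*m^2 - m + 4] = 16*m^3 - 21*m^2 + 4*m - 1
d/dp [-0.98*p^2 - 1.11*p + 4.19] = -1.96*p - 1.11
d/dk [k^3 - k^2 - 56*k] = 3*k^2 - 2*k - 56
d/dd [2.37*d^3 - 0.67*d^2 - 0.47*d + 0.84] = 7.11*d^2 - 1.34*d - 0.47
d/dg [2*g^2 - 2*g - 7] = 4*g - 2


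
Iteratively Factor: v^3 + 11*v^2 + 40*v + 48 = (v + 4)*(v^2 + 7*v + 12) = (v + 4)^2*(v + 3)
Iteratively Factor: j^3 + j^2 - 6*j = (j)*(j^2 + j - 6) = j*(j + 3)*(j - 2)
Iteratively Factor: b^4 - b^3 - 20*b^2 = (b + 4)*(b^3 - 5*b^2) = b*(b + 4)*(b^2 - 5*b) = b*(b - 5)*(b + 4)*(b)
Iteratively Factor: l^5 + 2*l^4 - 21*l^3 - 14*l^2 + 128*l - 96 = (l - 2)*(l^4 + 4*l^3 - 13*l^2 - 40*l + 48) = (l - 3)*(l - 2)*(l^3 + 7*l^2 + 8*l - 16) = (l - 3)*(l - 2)*(l + 4)*(l^2 + 3*l - 4) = (l - 3)*(l - 2)*(l + 4)^2*(l - 1)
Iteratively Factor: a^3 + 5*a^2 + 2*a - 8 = (a - 1)*(a^2 + 6*a + 8) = (a - 1)*(a + 4)*(a + 2)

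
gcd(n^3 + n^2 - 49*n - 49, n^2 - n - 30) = 1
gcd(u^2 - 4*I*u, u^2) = u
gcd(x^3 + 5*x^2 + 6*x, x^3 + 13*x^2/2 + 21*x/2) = x^2 + 3*x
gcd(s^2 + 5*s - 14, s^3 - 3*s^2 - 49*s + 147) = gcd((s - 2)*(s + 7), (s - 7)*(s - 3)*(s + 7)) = s + 7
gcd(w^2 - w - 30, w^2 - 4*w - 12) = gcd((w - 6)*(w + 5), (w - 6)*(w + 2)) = w - 6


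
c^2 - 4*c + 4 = (c - 2)^2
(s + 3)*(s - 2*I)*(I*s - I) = I*s^3 + 2*s^2 + 2*I*s^2 + 4*s - 3*I*s - 6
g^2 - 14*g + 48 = (g - 8)*(g - 6)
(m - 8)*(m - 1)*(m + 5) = m^3 - 4*m^2 - 37*m + 40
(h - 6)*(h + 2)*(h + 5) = h^3 + h^2 - 32*h - 60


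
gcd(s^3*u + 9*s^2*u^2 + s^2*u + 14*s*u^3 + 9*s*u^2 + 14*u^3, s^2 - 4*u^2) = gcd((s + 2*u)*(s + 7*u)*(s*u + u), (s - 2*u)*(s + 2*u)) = s + 2*u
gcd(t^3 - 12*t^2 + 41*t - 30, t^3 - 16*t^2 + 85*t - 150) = t^2 - 11*t + 30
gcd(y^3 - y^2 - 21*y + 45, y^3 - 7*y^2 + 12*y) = y - 3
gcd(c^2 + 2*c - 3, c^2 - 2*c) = 1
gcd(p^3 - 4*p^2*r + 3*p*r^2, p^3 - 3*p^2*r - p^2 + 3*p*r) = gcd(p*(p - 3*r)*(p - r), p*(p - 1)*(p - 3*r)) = p^2 - 3*p*r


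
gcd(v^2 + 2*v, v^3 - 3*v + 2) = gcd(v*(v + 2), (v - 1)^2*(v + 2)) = v + 2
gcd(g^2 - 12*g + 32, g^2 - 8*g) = g - 8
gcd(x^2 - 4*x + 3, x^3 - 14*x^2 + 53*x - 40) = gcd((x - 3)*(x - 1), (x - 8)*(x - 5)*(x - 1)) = x - 1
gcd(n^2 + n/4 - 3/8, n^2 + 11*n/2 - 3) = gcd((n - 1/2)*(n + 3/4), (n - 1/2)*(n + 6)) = n - 1/2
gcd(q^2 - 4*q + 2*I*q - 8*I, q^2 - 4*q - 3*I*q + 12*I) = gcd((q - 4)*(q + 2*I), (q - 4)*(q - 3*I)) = q - 4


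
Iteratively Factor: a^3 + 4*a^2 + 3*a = (a + 1)*(a^2 + 3*a) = a*(a + 1)*(a + 3)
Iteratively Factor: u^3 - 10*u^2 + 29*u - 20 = (u - 5)*(u^2 - 5*u + 4) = (u - 5)*(u - 1)*(u - 4)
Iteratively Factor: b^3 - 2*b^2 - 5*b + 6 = (b - 1)*(b^2 - b - 6) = (b - 1)*(b + 2)*(b - 3)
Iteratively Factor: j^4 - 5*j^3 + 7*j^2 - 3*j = (j - 1)*(j^3 - 4*j^2 + 3*j) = j*(j - 1)*(j^2 - 4*j + 3) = j*(j - 1)^2*(j - 3)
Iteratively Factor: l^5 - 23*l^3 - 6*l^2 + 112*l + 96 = (l - 4)*(l^4 + 4*l^3 - 7*l^2 - 34*l - 24) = (l - 4)*(l - 3)*(l^3 + 7*l^2 + 14*l + 8) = (l - 4)*(l - 3)*(l + 2)*(l^2 + 5*l + 4) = (l - 4)*(l - 3)*(l + 2)*(l + 4)*(l + 1)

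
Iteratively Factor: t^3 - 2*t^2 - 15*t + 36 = (t + 4)*(t^2 - 6*t + 9) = (t - 3)*(t + 4)*(t - 3)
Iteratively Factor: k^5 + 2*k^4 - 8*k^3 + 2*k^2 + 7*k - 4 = (k - 1)*(k^4 + 3*k^3 - 5*k^2 - 3*k + 4) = (k - 1)*(k + 1)*(k^3 + 2*k^2 - 7*k + 4) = (k - 1)^2*(k + 1)*(k^2 + 3*k - 4) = (k - 1)^2*(k + 1)*(k + 4)*(k - 1)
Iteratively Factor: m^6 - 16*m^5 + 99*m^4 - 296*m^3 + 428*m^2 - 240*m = (m - 5)*(m^5 - 11*m^4 + 44*m^3 - 76*m^2 + 48*m) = m*(m - 5)*(m^4 - 11*m^3 + 44*m^2 - 76*m + 48) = m*(m - 5)*(m - 2)*(m^3 - 9*m^2 + 26*m - 24) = m*(m - 5)*(m - 3)*(m - 2)*(m^2 - 6*m + 8) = m*(m - 5)*(m - 3)*(m - 2)^2*(m - 4)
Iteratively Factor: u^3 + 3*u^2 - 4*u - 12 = (u + 2)*(u^2 + u - 6) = (u - 2)*(u + 2)*(u + 3)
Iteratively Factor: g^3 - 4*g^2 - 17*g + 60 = (g - 5)*(g^2 + g - 12) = (g - 5)*(g + 4)*(g - 3)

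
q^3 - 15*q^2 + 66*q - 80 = (q - 8)*(q - 5)*(q - 2)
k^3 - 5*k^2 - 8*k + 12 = (k - 6)*(k - 1)*(k + 2)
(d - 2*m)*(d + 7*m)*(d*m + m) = d^3*m + 5*d^2*m^2 + d^2*m - 14*d*m^3 + 5*d*m^2 - 14*m^3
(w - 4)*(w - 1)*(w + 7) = w^3 + 2*w^2 - 31*w + 28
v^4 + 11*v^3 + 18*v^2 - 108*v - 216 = (v - 3)*(v + 2)*(v + 6)^2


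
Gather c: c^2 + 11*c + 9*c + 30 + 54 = c^2 + 20*c + 84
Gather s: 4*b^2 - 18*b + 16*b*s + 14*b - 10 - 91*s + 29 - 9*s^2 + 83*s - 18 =4*b^2 - 4*b - 9*s^2 + s*(16*b - 8) + 1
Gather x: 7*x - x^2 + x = -x^2 + 8*x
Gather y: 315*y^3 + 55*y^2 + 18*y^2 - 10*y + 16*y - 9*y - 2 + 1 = 315*y^3 + 73*y^2 - 3*y - 1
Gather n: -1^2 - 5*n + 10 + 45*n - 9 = 40*n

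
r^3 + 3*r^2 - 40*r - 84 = (r - 6)*(r + 2)*(r + 7)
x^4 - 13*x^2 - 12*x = x*(x - 4)*(x + 1)*(x + 3)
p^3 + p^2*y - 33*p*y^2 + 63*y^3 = (p - 3*y)^2*(p + 7*y)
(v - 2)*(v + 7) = v^2 + 5*v - 14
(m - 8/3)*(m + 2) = m^2 - 2*m/3 - 16/3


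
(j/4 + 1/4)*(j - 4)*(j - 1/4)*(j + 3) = j^4/4 - j^3/16 - 13*j^2/4 - 35*j/16 + 3/4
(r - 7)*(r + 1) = r^2 - 6*r - 7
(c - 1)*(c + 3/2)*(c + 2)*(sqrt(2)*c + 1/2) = sqrt(2)*c^4 + c^3/2 + 5*sqrt(2)*c^3/2 - sqrt(2)*c^2/2 + 5*c^2/4 - 3*sqrt(2)*c - c/4 - 3/2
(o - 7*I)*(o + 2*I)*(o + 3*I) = o^3 - 2*I*o^2 + 29*o + 42*I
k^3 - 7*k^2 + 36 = (k - 6)*(k - 3)*(k + 2)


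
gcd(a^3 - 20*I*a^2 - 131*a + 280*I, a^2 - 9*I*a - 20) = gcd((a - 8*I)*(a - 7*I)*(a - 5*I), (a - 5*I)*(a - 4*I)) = a - 5*I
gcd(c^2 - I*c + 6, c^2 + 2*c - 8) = 1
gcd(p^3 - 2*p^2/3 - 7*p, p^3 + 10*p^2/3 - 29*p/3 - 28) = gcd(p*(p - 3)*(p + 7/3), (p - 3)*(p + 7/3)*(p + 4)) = p^2 - 2*p/3 - 7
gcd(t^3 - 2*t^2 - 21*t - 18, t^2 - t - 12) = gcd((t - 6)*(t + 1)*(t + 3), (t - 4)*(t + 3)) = t + 3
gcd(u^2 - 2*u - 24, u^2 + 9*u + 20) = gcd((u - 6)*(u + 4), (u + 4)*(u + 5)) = u + 4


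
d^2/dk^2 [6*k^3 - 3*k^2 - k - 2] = 36*k - 6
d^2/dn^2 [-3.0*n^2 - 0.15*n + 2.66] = -6.00000000000000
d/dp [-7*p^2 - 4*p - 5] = -14*p - 4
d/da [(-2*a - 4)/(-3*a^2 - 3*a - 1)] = 2*(3*a^2 + 3*a - 3*(a + 2)*(2*a + 1) + 1)/(3*a^2 + 3*a + 1)^2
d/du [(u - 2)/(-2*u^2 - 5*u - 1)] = (-2*u^2 - 5*u + (u - 2)*(4*u + 5) - 1)/(2*u^2 + 5*u + 1)^2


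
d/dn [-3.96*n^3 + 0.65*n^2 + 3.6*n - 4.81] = -11.88*n^2 + 1.3*n + 3.6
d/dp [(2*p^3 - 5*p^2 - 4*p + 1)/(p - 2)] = (4*p^3 - 17*p^2 + 20*p + 7)/(p^2 - 4*p + 4)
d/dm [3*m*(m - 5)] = 6*m - 15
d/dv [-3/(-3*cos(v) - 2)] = 9*sin(v)/(3*cos(v) + 2)^2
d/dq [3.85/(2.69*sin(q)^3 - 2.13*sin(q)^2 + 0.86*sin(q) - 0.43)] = (-31.0695*sin(q)^2 + 16.401*sin(q) - 3.311)*cos(q)/(2.69*sin(q)^3 - 2.13*sin(q)^2 + 0.86*sin(q) - 0.43)^2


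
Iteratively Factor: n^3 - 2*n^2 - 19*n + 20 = (n - 1)*(n^2 - n - 20) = (n - 5)*(n - 1)*(n + 4)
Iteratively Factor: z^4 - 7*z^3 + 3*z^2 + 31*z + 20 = (z - 4)*(z^3 - 3*z^2 - 9*z - 5) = (z - 4)*(z + 1)*(z^2 - 4*z - 5) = (z - 5)*(z - 4)*(z + 1)*(z + 1)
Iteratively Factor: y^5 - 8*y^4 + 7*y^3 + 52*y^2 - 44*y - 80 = (y - 2)*(y^4 - 6*y^3 - 5*y^2 + 42*y + 40) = (y - 2)*(y + 2)*(y^3 - 8*y^2 + 11*y + 20) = (y - 4)*(y - 2)*(y + 2)*(y^2 - 4*y - 5) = (y - 4)*(y - 2)*(y + 1)*(y + 2)*(y - 5)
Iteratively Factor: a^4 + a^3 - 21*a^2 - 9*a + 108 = (a + 4)*(a^3 - 3*a^2 - 9*a + 27) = (a - 3)*(a + 4)*(a^2 - 9) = (a - 3)^2*(a + 4)*(a + 3)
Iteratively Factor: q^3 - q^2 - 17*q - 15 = (q + 1)*(q^2 - 2*q - 15) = (q - 5)*(q + 1)*(q + 3)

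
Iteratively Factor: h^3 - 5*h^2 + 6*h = (h)*(h^2 - 5*h + 6) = h*(h - 3)*(h - 2)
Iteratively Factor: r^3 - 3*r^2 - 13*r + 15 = (r + 3)*(r^2 - 6*r + 5) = (r - 1)*(r + 3)*(r - 5)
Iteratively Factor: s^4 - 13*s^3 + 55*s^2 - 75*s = (s - 5)*(s^3 - 8*s^2 + 15*s) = (s - 5)^2*(s^2 - 3*s) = (s - 5)^2*(s - 3)*(s)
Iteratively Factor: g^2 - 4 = (g - 2)*(g + 2)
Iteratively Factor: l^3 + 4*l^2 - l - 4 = (l + 1)*(l^2 + 3*l - 4) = (l + 1)*(l + 4)*(l - 1)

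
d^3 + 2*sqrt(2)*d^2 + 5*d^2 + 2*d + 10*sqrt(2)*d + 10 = (d + 5)*(d + sqrt(2))^2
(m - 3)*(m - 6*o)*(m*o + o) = m^3*o - 6*m^2*o^2 - 2*m^2*o + 12*m*o^2 - 3*m*o + 18*o^2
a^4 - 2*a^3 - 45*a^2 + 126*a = a*(a - 6)*(a - 3)*(a + 7)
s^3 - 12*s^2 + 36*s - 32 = (s - 8)*(s - 2)^2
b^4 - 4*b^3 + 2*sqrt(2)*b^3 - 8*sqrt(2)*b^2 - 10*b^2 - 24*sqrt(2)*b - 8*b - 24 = (b - 6)*(b + 2)*(b + sqrt(2))^2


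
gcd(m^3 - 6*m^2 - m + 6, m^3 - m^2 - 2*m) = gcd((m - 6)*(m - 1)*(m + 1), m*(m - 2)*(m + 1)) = m + 1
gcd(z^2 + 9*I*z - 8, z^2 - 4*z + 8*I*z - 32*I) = z + 8*I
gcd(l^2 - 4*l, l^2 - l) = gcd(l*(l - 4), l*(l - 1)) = l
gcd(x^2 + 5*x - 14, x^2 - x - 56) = x + 7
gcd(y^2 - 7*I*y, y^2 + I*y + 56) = y - 7*I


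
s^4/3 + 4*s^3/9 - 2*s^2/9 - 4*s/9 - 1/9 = (s/3 + 1/3)*(s - 1)*(s + 1/3)*(s + 1)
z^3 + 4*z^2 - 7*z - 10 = (z - 2)*(z + 1)*(z + 5)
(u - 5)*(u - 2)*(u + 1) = u^3 - 6*u^2 + 3*u + 10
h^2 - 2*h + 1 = (h - 1)^2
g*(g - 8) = g^2 - 8*g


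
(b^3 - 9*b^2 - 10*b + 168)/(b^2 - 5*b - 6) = (b^2 - 3*b - 28)/(b + 1)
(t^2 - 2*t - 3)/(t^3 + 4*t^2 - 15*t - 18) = 1/(t + 6)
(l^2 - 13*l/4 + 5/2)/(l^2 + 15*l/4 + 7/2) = (4*l^2 - 13*l + 10)/(4*l^2 + 15*l + 14)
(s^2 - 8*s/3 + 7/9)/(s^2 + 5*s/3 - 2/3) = (s - 7/3)/(s + 2)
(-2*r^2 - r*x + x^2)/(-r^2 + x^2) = (-2*r + x)/(-r + x)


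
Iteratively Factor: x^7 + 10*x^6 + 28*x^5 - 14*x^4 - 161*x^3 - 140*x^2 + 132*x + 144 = (x + 1)*(x^6 + 9*x^5 + 19*x^4 - 33*x^3 - 128*x^2 - 12*x + 144) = (x - 1)*(x + 1)*(x^5 + 10*x^4 + 29*x^3 - 4*x^2 - 132*x - 144) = (x - 1)*(x + 1)*(x + 2)*(x^4 + 8*x^3 + 13*x^2 - 30*x - 72) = (x - 1)*(x + 1)*(x + 2)*(x + 4)*(x^3 + 4*x^2 - 3*x - 18) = (x - 1)*(x + 1)*(x + 2)*(x + 3)*(x + 4)*(x^2 + x - 6) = (x - 1)*(x + 1)*(x + 2)*(x + 3)^2*(x + 4)*(x - 2)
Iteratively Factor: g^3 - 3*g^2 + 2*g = (g - 2)*(g^2 - g) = (g - 2)*(g - 1)*(g)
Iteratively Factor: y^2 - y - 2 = (y - 2)*(y + 1)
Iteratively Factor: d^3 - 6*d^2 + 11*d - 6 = (d - 1)*(d^2 - 5*d + 6) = (d - 3)*(d - 1)*(d - 2)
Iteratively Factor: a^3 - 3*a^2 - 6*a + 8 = (a + 2)*(a^2 - 5*a + 4) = (a - 1)*(a + 2)*(a - 4)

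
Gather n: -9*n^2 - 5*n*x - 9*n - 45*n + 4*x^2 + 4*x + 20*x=-9*n^2 + n*(-5*x - 54) + 4*x^2 + 24*x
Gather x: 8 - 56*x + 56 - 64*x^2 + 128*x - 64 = -64*x^2 + 72*x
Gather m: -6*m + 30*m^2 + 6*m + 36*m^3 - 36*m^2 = 36*m^3 - 6*m^2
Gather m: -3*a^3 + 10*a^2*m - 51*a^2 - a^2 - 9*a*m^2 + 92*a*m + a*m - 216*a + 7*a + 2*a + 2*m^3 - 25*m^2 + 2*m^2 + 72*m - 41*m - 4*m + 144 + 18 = -3*a^3 - 52*a^2 - 207*a + 2*m^3 + m^2*(-9*a - 23) + m*(10*a^2 + 93*a + 27) + 162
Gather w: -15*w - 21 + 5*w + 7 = -10*w - 14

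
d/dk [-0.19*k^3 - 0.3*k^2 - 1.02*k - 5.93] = -0.57*k^2 - 0.6*k - 1.02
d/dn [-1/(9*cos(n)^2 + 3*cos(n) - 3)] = -(6*cos(n) + 1)*sin(n)/(3*(3*cos(n)^2 + cos(n) - 1)^2)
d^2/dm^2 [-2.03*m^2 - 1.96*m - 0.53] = -4.06000000000000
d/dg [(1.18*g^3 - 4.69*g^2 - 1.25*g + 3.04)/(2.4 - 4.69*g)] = (-11.0684*g^3 + 30.4921*g^2 - 22.512*g + 11.2576)/(21.9961*g^2 - 22.512*g + 5.76)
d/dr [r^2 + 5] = 2*r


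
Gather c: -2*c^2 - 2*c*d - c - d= -2*c^2 + c*(-2*d - 1) - d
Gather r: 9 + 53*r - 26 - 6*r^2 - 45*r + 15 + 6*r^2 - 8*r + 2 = 0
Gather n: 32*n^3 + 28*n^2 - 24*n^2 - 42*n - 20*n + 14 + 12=32*n^3 + 4*n^2 - 62*n + 26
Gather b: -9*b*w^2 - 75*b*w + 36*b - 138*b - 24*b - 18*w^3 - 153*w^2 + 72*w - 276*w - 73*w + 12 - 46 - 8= b*(-9*w^2 - 75*w - 126) - 18*w^3 - 153*w^2 - 277*w - 42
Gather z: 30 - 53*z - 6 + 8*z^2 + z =8*z^2 - 52*z + 24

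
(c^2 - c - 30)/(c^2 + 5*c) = (c - 6)/c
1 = 1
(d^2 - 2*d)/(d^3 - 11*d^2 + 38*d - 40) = d/(d^2 - 9*d + 20)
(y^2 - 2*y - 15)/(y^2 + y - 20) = (y^2 - 2*y - 15)/(y^2 + y - 20)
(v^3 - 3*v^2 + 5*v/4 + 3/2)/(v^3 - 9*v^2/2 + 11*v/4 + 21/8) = 2*(v - 2)/(2*v - 7)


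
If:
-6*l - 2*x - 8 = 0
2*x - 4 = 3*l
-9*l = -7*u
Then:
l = -4/3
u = -12/7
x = 0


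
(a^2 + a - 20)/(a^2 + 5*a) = (a - 4)/a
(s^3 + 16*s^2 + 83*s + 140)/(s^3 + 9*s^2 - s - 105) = (s + 4)/(s - 3)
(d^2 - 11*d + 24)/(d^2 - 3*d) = (d - 8)/d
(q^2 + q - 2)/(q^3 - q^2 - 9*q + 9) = (q + 2)/(q^2 - 9)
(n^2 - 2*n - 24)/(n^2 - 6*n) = (n + 4)/n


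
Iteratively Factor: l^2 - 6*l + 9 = (l - 3)*(l - 3)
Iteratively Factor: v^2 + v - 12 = (v + 4)*(v - 3)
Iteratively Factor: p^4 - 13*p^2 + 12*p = (p + 4)*(p^3 - 4*p^2 + 3*p) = (p - 3)*(p + 4)*(p^2 - p) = p*(p - 3)*(p + 4)*(p - 1)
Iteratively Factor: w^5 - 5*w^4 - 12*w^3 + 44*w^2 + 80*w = (w - 5)*(w^4 - 12*w^2 - 16*w) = (w - 5)*(w + 2)*(w^3 - 2*w^2 - 8*w) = w*(w - 5)*(w + 2)*(w^2 - 2*w - 8) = w*(w - 5)*(w - 4)*(w + 2)*(w + 2)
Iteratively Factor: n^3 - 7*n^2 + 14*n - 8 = (n - 2)*(n^2 - 5*n + 4) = (n - 4)*(n - 2)*(n - 1)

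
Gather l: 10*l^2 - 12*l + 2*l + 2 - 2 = 10*l^2 - 10*l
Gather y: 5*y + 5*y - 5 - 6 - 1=10*y - 12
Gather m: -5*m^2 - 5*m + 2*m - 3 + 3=-5*m^2 - 3*m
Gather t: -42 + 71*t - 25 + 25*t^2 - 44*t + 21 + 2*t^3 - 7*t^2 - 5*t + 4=2*t^3 + 18*t^2 + 22*t - 42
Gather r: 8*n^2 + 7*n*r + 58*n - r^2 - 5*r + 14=8*n^2 + 58*n - r^2 + r*(7*n - 5) + 14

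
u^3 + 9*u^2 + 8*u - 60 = (u - 2)*(u + 5)*(u + 6)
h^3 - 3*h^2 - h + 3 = (h - 3)*(h - 1)*(h + 1)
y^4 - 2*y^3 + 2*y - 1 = (y - 1)^3*(y + 1)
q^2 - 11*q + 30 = (q - 6)*(q - 5)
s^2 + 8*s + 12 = (s + 2)*(s + 6)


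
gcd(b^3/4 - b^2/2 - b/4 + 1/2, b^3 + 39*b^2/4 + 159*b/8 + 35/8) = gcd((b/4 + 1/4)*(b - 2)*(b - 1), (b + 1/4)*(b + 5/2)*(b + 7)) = 1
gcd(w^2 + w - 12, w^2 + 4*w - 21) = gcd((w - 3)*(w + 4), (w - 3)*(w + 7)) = w - 3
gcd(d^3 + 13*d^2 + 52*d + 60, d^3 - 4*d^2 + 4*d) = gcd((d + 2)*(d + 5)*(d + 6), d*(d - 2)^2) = 1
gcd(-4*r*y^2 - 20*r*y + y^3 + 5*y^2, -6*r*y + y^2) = y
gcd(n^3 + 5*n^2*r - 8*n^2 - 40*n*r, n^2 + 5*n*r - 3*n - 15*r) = n + 5*r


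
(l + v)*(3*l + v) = 3*l^2 + 4*l*v + v^2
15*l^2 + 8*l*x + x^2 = (3*l + x)*(5*l + x)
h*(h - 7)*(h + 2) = h^3 - 5*h^2 - 14*h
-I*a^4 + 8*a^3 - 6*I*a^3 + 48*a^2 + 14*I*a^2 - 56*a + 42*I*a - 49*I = (a + 7)*(a + I)*(a + 7*I)*(-I*a + I)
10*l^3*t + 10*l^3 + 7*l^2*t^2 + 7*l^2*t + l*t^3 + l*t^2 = (2*l + t)*(5*l + t)*(l*t + l)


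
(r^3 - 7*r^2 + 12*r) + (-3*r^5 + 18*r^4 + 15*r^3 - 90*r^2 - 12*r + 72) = -3*r^5 + 18*r^4 + 16*r^3 - 97*r^2 + 72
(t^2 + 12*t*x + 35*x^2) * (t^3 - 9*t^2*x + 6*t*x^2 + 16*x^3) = t^5 + 3*t^4*x - 67*t^3*x^2 - 227*t^2*x^3 + 402*t*x^4 + 560*x^5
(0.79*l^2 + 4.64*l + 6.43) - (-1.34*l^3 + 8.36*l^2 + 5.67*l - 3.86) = 1.34*l^3 - 7.57*l^2 - 1.03*l + 10.29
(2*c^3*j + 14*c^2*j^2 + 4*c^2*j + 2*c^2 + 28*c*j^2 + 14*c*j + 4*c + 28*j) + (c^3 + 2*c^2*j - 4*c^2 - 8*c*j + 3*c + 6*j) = 2*c^3*j + c^3 + 14*c^2*j^2 + 6*c^2*j - 2*c^2 + 28*c*j^2 + 6*c*j + 7*c + 34*j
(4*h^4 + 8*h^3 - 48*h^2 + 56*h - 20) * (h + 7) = 4*h^5 + 36*h^4 + 8*h^3 - 280*h^2 + 372*h - 140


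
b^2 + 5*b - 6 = (b - 1)*(b + 6)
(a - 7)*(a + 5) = a^2 - 2*a - 35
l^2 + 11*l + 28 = (l + 4)*(l + 7)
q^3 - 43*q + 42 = (q - 6)*(q - 1)*(q + 7)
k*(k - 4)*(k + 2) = k^3 - 2*k^2 - 8*k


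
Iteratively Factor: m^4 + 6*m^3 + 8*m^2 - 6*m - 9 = (m - 1)*(m^3 + 7*m^2 + 15*m + 9) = (m - 1)*(m + 1)*(m^2 + 6*m + 9) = (m - 1)*(m + 1)*(m + 3)*(m + 3)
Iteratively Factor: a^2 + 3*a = (a + 3)*(a)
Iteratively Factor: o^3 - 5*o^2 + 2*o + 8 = (o - 4)*(o^2 - o - 2) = (o - 4)*(o + 1)*(o - 2)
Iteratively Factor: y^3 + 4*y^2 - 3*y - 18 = (y - 2)*(y^2 + 6*y + 9) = (y - 2)*(y + 3)*(y + 3)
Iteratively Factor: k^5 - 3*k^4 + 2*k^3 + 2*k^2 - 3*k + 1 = (k - 1)*(k^4 - 2*k^3 + 2*k - 1) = (k - 1)^2*(k^3 - k^2 - k + 1) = (k - 1)^3*(k^2 - 1) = (k - 1)^4*(k + 1)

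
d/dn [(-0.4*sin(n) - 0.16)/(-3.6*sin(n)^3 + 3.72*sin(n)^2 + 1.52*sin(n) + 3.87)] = (-2.88*sin(n)^3 - 0.24*sin(n)^2 + 1.1904*sin(n) - 1.3048)*cos(n)/(12.96*sin(n)^6 - 26.784*sin(n)^5 + 2.8944*sin(n)^4 - 16.5552*sin(n)^3 + 31.1032*sin(n)^2 + 11.7648*sin(n) + 14.9769)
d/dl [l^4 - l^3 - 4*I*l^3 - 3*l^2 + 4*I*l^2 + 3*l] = 4*l^3 + l^2*(-3 - 12*I) + l*(-6 + 8*I) + 3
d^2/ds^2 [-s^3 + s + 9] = -6*s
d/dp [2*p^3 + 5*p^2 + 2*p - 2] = 6*p^2 + 10*p + 2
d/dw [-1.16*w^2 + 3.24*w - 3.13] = 3.24 - 2.32*w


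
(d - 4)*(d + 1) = d^2 - 3*d - 4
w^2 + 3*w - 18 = (w - 3)*(w + 6)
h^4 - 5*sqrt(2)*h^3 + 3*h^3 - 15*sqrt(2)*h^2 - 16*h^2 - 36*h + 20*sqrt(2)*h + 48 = (h - 1)*(h + 4)*(h - 6*sqrt(2))*(h + sqrt(2))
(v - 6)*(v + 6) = v^2 - 36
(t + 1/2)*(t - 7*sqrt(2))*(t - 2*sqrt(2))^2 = t^4 - 11*sqrt(2)*t^3 + t^3/2 - 11*sqrt(2)*t^2/2 + 64*t^2 - 56*sqrt(2)*t + 32*t - 28*sqrt(2)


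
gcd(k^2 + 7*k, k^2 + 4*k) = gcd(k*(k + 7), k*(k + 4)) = k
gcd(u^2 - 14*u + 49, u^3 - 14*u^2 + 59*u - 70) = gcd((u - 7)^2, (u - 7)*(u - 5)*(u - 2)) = u - 7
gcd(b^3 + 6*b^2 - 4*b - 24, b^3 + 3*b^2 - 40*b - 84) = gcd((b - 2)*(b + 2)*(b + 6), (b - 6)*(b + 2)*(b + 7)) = b + 2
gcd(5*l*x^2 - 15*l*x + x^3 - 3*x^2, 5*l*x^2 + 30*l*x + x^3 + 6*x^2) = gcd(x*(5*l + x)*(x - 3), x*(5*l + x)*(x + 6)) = 5*l*x + x^2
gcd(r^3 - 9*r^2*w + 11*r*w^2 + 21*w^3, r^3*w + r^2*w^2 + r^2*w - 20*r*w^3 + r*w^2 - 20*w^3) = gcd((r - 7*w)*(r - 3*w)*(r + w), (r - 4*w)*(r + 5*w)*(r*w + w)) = 1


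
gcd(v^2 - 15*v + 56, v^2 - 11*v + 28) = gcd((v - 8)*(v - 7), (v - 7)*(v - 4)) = v - 7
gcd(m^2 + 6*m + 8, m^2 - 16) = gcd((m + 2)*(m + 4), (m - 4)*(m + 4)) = m + 4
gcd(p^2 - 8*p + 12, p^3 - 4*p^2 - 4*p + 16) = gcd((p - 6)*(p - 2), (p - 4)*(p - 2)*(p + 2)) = p - 2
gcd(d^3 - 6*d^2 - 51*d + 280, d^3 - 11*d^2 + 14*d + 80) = d^2 - 13*d + 40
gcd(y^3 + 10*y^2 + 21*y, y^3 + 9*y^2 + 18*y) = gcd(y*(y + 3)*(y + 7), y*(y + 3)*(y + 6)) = y^2 + 3*y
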